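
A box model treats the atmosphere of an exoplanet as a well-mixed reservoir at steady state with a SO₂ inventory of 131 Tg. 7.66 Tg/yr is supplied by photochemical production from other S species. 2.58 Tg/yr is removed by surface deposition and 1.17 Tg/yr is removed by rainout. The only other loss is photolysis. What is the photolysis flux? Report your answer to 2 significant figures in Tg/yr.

3.9 Tg/yr

At steady state ΣF_in = ΣF_out.
ΣF_in = 7.6600 Tg/yr.
Photolysis flux = ΣF_in − (2.58 + 1.17) = 7.6600 − 3.750 = 3.910 Tg/yr.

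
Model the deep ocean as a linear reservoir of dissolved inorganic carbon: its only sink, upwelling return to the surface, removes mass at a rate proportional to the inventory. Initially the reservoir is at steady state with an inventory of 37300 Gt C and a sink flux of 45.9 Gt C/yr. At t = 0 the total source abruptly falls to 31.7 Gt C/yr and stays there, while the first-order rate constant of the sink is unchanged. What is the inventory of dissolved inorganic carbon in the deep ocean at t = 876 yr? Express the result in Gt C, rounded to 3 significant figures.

29700 Gt C

The sink rate constant is k = F₀/M₀ = 45.9/37300 = 0.001231 yr⁻¹.
Solving dM/dt = F₁ − kM with M(0) = M₀ gives M(t) = F₁/k + (M₀ − F₁/k)·e^(−kt).
F₁/k = 31.7/0.001231 = 25761 Gt C; kt = 0.001231 × 876 = 1.078, e^(−kt) = 0.3403.
M(876) = 25761 + (37300 − 25761) × 0.3403 = 25761 + 3927 = 29687 Gt C.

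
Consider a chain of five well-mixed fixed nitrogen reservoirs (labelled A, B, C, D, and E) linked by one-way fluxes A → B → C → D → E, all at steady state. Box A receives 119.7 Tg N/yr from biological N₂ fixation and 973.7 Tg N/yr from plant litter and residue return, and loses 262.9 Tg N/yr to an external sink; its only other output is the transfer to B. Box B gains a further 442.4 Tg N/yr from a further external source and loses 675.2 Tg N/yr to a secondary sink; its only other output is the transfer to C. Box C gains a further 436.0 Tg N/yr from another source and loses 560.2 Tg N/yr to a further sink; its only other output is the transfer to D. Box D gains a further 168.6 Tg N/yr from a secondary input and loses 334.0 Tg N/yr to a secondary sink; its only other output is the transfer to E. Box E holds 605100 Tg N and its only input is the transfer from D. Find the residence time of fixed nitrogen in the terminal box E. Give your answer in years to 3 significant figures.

1960 yr

Box A: F(A→B) = (119.7 + 973.7) − 262.9 = 830.50 Tg N/yr.
Box B: F(B→C) = (830.50 + 442.4) − 675.2 = 597.70 Tg N/yr.
Box C: F(C→D) = (597.70 + 436.0) − 560.2 = 473.50 Tg N/yr.
Box D: F(D→E) = (473.50 + 168.6) − 334.0 = 308.10 Tg N/yr.
Box E throughput = its input = 308.10 Tg N/yr; τ = 605100 / 308.10 = 1964 yr.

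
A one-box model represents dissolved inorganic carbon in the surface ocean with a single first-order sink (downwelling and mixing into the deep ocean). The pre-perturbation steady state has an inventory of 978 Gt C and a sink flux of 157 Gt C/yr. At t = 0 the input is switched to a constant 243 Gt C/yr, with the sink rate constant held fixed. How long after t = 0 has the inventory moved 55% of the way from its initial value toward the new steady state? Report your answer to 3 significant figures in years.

τ = M₀/F₀ = 978/157 = 6.229 yr.
The remaining gap fraction is e^(−t/τ); 55% covered ⇒ e^(−t/τ) = 0.450.
t = −τ ln(0.450) = 6.229 × 0.7985 = 4.974 yr.

4.97 yr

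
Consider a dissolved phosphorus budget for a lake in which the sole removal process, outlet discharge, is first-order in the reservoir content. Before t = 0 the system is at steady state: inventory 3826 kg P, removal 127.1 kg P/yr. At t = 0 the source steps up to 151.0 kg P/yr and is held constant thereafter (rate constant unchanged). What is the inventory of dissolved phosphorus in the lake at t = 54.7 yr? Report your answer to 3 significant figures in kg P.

4430 kg P

Residence time τ = M₀/F₀ = 30.10 yr. The eventual steady state is M_∞ = M₀·(F₁/F₀) = 3826 × 151.0/127.1 = 4545.4 kg P.
The anomaly ΔM(t) = M(t) − M_∞ decays as ΔM₀·e^(−t/τ) with ΔM₀ = 3826 − 4545.4 = −719.4 kg P.
At t = 54.7 yr, e^(−t/τ) = e^(−1.817) = 0.1625, so ΔM = −116.9 kg P and M = 4545.4 − 116.9 = 4428.5 kg P.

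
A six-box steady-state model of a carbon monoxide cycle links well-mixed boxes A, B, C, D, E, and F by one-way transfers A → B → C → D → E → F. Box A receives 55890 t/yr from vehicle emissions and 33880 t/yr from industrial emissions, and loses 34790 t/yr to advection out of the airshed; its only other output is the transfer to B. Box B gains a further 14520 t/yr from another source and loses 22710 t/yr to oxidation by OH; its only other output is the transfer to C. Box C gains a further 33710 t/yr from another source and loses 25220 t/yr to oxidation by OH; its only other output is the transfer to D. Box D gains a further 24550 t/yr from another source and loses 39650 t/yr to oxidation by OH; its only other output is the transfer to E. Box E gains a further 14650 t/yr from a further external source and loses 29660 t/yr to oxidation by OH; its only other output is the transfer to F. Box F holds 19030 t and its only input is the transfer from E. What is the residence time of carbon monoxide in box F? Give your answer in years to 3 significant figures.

Box A: F(A→B) = (55890 + 33880) − 34790 = 54980 t/yr.
Box B: F(B→C) = (54980 + 14520) − 22710 = 46790 t/yr.
Box C: F(C→D) = (46790 + 33710) − 25220 = 55280 t/yr.
Box D: F(D→E) = (55280 + 24550) − 39650 = 40180 t/yr.
Box E: F(E→F) = (40180 + 14650) − 29660 = 25170 t/yr.
Box F throughput = its input = 25170 t/yr; τ = 19030 / 25170 = 0.7561 yr.

0.756 yr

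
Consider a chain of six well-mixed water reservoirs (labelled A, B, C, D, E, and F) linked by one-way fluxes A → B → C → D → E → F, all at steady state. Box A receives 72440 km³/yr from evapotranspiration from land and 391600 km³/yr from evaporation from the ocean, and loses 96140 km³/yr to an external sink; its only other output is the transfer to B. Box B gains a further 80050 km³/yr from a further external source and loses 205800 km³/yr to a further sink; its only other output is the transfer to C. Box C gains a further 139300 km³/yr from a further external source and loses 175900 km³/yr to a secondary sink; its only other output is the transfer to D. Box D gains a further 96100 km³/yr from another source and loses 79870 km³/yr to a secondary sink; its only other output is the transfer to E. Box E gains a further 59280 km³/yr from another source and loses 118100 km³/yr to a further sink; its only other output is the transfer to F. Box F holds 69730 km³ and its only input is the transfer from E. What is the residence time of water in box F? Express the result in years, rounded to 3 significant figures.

0.428 yr

Box A: F(A→B) = (72440 + 391600) − 96140 = 367900 km³/yr.
Box B: F(B→C) = (367900 + 80050) − 205800 = 242150 km³/yr.
Box C: F(C→D) = (242150 + 139300) − 175900 = 205550 km³/yr.
Box D: F(D→E) = (205550 + 96100) − 79870 = 221780 km³/yr.
Box E: F(E→F) = (221780 + 59280) − 118100 = 162960 km³/yr.
Box F throughput = its input = 162960 km³/yr; τ = 69730 / 162960 = 0.4279 yr.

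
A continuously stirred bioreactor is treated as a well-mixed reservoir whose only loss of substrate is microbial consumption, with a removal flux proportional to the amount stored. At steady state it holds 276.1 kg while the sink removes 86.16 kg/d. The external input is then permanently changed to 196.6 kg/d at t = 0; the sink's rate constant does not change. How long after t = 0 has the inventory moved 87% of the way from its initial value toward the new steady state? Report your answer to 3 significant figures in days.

τ = M₀/F₀ = 276.1/86.16 = 3.205 d.
The remaining gap fraction is e^(−t/τ); 87% covered ⇒ e^(−t/τ) = 0.130.
t = −τ ln(0.130) = 3.205 × 2.040 = 6.538 d.

6.54 d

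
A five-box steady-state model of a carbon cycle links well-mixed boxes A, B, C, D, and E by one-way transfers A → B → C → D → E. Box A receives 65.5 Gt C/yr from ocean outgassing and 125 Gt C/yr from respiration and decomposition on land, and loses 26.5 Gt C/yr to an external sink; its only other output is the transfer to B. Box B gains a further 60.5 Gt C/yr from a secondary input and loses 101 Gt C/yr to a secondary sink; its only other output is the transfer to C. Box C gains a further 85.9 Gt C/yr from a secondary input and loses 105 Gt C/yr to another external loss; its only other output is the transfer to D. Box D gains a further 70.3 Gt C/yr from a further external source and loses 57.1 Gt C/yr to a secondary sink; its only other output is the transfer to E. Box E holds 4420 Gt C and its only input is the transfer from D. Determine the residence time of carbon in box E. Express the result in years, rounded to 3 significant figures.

Box A: F(A→B) = (65.5 + 125) − 26.5 = 164.00 Gt C/yr.
Box B: F(B→C) = (164.00 + 60.5) − 101 = 123.50 Gt C/yr.
Box C: F(C→D) = (123.50 + 85.9) − 105 = 104.40 Gt C/yr.
Box D: F(D→E) = (104.40 + 70.3) − 57.1 = 117.60 Gt C/yr.
Box E throughput = its input = 117.60 Gt C/yr; τ = 4420 / 117.60 = 37.59 yr.

37.6 yr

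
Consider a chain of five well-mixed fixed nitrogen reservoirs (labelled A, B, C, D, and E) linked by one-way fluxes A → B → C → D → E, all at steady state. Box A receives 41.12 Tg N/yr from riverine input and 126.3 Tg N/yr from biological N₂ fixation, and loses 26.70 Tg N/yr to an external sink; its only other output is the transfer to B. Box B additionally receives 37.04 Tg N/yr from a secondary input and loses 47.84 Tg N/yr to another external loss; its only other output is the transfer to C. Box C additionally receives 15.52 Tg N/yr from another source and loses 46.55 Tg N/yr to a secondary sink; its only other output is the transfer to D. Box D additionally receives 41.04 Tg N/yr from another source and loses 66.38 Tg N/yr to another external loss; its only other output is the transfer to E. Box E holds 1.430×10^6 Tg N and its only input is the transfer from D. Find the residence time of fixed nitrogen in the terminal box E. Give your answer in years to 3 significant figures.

Box A: F(A→B) = (41.12 + 126.3) − 26.70 = 140.72 Tg N/yr.
Box B: F(B→C) = (140.72 + 37.04) − 47.84 = 129.92 Tg N/yr.
Box C: F(C→D) = (129.92 + 15.52) − 46.55 = 98.890 Tg N/yr.
Box D: F(D→E) = (98.890 + 41.04) − 66.38 = 73.550 Tg N/yr.
Box E throughput = its input = 73.550 Tg N/yr; τ = 1.430×10^6 / 73.550 = 19440 yr.

19400 yr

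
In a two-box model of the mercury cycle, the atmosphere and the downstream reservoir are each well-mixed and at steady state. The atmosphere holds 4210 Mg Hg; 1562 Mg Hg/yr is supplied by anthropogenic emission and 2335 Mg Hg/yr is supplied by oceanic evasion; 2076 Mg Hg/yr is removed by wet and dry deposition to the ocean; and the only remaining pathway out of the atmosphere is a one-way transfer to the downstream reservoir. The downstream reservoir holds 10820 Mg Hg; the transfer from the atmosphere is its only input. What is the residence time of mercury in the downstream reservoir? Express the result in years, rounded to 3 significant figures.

Balance the atmosphere: ΣF_in = 1562 + 2335 = 3897.0 Mg Hg/yr.
Transfer to the downstream reservoir = ΣF_in − (2076) = 1821.0 Mg Hg/yr.
At steady state the output of the downstream reservoir equals its input, 1821.0 Mg Hg/yr.
τ = M / F = 10820 / 1821.0 = 5.942 yr.

5.94 yr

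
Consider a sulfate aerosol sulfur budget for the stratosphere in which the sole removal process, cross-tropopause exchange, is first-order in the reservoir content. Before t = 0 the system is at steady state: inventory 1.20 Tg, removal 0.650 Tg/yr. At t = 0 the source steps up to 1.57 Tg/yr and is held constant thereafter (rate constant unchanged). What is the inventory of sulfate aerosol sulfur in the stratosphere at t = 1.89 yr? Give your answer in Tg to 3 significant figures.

2.29 Tg

Residence time τ = M₀/F₀ = 1.846 yr. The eventual steady state is M_∞ = M₀·(F₁/F₀) = 1.20 × 1.57/0.650 = 2.8985 Tg.
The anomaly ΔM(t) = M(t) − M_∞ decays as ΔM₀·e^(−t/τ) with ΔM₀ = 1.20 − 2.8985 = −1.698 Tg.
At t = 1.89 yr, e^(−t/τ) = e^(−1.024) = 0.3592, so ΔM = −0.6102 Tg and M = 2.8985 − 0.6102 = 2.2883 Tg.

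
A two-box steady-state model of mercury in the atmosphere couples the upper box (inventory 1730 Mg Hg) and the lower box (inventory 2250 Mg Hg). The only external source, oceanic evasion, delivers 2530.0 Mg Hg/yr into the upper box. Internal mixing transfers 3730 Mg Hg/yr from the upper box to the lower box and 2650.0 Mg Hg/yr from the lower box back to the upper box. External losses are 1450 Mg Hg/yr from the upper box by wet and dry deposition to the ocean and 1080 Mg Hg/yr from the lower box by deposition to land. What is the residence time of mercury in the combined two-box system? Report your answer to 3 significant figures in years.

1.57 yr

Treat the two boxes together as one reservoir: the mixing fluxes between them are internal recycling, so τ = ΣM / Σ(external losses).
M_total = 1730 + 2250 = 3980.0 Mg Hg.
ΣF_external_out = 1450 + 1080 = 2530.0 Mg Hg/yr.
τ = M_total / ΣF_ext = 3980.0 / 2530.0 = 1.573 yr.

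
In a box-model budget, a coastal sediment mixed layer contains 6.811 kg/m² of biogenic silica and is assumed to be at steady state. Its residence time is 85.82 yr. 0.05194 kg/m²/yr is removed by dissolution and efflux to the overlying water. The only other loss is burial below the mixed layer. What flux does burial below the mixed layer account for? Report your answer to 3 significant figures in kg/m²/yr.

Total removal F = M/τ = 6.811 / 85.82 = 0.07936 kg/m²/yr.
Burial below the mixed layer = F − (0.05194) = 0.07936 − 0.05194 = 0.02742 kg/m²/yr.

0.0274 kg/m²/yr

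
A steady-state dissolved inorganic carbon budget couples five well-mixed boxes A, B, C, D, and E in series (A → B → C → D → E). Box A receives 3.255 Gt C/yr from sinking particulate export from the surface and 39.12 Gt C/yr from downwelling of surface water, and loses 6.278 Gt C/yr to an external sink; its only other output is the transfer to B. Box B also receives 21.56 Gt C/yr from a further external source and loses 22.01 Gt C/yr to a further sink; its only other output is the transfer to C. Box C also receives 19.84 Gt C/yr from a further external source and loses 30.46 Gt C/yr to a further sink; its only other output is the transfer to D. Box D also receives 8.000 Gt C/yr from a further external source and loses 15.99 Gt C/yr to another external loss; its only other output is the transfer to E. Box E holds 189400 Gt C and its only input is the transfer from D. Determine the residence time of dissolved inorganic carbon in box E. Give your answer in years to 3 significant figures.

Box A: F(A→B) = (3.255 + 39.12) − 6.278 = 36.097 Gt C/yr.
Box B: F(B→C) = (36.097 + 21.56) − 22.01 = 35.647 Gt C/yr.
Box C: F(C→D) = (35.647 + 19.84) − 30.46 = 25.027 Gt C/yr.
Box D: F(D→E) = (25.027 + 8.000) − 15.99 = 17.037 Gt C/yr.
Box E throughput = its input = 17.037 Gt C/yr; τ = 189400 / 17.037 = 11120 yr.

11100 yr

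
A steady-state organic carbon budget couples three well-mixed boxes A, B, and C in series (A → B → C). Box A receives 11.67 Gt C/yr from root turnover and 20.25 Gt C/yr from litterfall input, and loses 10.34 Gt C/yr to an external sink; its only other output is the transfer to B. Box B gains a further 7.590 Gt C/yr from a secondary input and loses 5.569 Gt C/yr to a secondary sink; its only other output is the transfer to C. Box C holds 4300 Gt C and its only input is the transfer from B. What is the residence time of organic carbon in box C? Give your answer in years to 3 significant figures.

Box A: F(A→B) = (11.67 + 20.25) − 10.34 = 21.580 Gt C/yr.
Box B: F(B→C) = (21.580 + 7.590) − 5.569 = 23.601 Gt C/yr.
Box C throughput = its input = 23.601 Gt C/yr; τ = 4300 / 23.601 = 182.2 yr.

182 yr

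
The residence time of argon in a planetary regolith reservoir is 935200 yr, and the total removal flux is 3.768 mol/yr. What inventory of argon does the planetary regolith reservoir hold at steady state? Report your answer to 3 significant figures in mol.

τ = M/F ⇒ M = τ × F = 935200 × 3.768 = 3.524×10^6 mol.

3.52×10^6 mol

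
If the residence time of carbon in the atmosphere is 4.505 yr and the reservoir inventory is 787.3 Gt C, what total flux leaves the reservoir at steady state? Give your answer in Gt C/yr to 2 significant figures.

170 Gt C/yr

F = M / τ = 787.3 / 4.505 = 174.8 Gt C/yr.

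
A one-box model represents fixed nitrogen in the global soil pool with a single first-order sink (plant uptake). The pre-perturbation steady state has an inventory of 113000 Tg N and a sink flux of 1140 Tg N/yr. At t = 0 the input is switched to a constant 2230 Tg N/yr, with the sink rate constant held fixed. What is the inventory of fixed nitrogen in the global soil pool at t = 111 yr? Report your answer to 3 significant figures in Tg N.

186000 Tg N

Residence time τ = M₀/F₀ = 99.12 yr. The eventual steady state is M_∞ = M₀·(F₁/F₀) = 113000 × 2230/1140 = 221040 Tg N.
The anomaly ΔM(t) = M(t) − M_∞ decays as ΔM₀·e^(−t/τ) with ΔM₀ = 113000 − 221040 = −108000 Tg N.
At t = 111 yr, e^(−t/τ) = e^(−1.120) = 0.3263, so ΔM = −35260 Tg N and M = 221040 − 35260 = 185790 Tg N.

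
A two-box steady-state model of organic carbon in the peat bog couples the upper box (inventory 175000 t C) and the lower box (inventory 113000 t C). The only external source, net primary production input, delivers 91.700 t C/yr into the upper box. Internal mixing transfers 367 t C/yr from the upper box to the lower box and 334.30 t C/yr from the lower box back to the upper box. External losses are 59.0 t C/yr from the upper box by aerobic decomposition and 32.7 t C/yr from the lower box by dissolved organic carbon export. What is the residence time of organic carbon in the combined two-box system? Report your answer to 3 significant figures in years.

For the system as a whole, the A↔B exchange is internal and contributes nothing to the throughput; only the external sinks remove mass.
M_total = 175000 + 113000 = 288000 t C.
ΣF_external_out = 59.0 + 32.7 = 91.700 t C/yr.
τ = M_total / ΣF_ext = 288000 / 91.700 = 3141 yr.

3140 yr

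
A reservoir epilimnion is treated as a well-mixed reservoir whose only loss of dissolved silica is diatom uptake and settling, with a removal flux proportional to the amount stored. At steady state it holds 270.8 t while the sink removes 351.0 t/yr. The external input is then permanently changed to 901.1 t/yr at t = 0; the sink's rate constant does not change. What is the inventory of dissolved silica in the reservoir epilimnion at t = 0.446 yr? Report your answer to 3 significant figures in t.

τ = M₀/F₀ = 270.8/351.0 = 0.7715 yr; rate constant k = 1/τ.
New steady state M_∞ = F₁/k = F₁·τ = 901.1 × 0.7715 = 695.21 t.
M(t) = M_∞ + (M₀ − M_∞)·e^(−t/τ); t/τ = 0.446/0.7715 = 0.5781, so e^(−t/τ) = 0.5610.
M(t) = 695.21 − 424.4 × 0.5610 = 457.13 t.

457 t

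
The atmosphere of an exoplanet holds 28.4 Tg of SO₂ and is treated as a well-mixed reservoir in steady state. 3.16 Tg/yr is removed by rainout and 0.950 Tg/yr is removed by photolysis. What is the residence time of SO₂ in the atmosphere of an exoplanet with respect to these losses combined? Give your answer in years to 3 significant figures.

6.91 yr

Total removal = 3.160 + 0.9500 = 4.1100 Tg/yr.
τ = M / ΣF_out = 28.4 / 4.1100 = 6.910 yr.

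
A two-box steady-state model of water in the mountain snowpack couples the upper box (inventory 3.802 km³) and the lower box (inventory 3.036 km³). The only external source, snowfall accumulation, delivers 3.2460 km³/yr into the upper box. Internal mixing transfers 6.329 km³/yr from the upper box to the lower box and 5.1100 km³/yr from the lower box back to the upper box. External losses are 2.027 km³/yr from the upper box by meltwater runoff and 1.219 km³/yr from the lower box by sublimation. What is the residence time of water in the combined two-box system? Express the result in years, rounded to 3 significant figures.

2.11 yr

For the system as a whole, the A↔B exchange is internal and contributes nothing to the throughput; only the external sinks remove mass.
M_total = 3.802 + 3.036 = 6.8380 km³.
ΣF_external_out = 2.027 + 1.219 = 3.2460 km³/yr.
τ = M_total / ΣF_ext = 6.8380 / 3.2460 = 2.107 yr.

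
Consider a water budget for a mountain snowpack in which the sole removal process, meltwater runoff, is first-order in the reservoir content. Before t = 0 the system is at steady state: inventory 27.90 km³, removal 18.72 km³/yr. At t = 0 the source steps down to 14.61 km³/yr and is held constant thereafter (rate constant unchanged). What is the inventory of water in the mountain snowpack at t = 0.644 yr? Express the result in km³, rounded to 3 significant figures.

25.8 km³

Residence time τ = M₀/F₀ = 1.490 yr. The eventual steady state is M_∞ = M₀·(F₁/F₀) = 27.90 × 14.61/18.72 = 21.775 km³.
The anomaly ΔM(t) = M(t) − M_∞ decays as ΔM₀·e^(−t/τ) with ΔM₀ = 27.90 − 21.775 = 6.125 km³.
At t = 0.644 yr, e^(−t/τ) = e^(−0.4321) = 0.6491, so ΔM = 3.976 km³ and M = 21.775 + 3.976 = 25.751 km³.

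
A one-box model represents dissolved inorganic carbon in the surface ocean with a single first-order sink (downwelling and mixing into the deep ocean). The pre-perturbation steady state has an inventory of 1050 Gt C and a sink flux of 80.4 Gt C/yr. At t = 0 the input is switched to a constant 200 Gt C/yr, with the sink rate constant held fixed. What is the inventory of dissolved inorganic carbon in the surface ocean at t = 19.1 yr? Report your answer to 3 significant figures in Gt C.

2250 Gt C

The sink rate constant is k = F₀/M₀ = 80.4/1050 = 0.07657 yr⁻¹.
Solving dM/dt = F₁ − kM with M(0) = M₀ gives M(t) = F₁/k + (M₀ − F₁/k)·e^(−kt).
F₁/k = 200/0.07657 = 2611.9 Gt C; kt = 0.07657 × 19.1 = 1.463, e^(−kt) = 0.2317.
M(19.1) = 2611.9 + (1050 − 2611.9) × 0.2317 = 2611.9 − 361.8 = 2250.1 Gt C.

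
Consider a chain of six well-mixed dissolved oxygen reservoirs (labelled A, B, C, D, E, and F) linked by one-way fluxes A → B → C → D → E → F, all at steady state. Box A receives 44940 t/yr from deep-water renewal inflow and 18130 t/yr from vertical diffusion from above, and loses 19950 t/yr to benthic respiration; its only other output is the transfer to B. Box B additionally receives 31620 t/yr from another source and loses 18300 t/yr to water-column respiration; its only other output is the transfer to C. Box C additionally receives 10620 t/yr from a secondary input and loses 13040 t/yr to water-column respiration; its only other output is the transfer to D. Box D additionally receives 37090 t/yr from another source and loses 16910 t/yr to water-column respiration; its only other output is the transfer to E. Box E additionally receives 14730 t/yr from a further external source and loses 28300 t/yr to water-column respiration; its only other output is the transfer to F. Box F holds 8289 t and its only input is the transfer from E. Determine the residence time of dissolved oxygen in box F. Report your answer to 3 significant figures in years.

Box A: F(A→B) = (44940 + 18130) − 19950 = 43120 t/yr.
Box B: F(B→C) = (43120 + 31620) − 18300 = 56440 t/yr.
Box C: F(C→D) = (56440 + 10620) − 13040 = 54020 t/yr.
Box D: F(D→E) = (54020 + 37090) − 16910 = 74200 t/yr.
Box E: F(E→F) = (74200 + 14730) − 28300 = 60630 t/yr.
Box F throughput = its input = 60630 t/yr; τ = 8289 / 60630 = 0.1367 yr.

0.137 yr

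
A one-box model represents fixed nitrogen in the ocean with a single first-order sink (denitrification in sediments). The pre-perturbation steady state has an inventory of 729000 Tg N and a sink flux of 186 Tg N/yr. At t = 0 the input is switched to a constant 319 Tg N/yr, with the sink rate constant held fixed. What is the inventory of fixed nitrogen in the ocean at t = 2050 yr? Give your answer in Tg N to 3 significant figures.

The sink rate constant is k = F₀/M₀ = 186/729000 = 0.0002551 yr⁻¹.
Solving dM/dt = F₁ − kM with M(0) = M₀ gives M(t) = F₁/k + (M₀ − F₁/k)·e^(−kt).
F₁/k = 319/0.0002551 = 1.2503×10^6 Tg N; kt = 0.0002551 × 2050 = 0.5230, e^(−kt) = 0.5927.
M(2050) = 1.2503×10^6 + (729000 − 1.2503×10^6) × 0.5927 = 1.2503×10^6 − 309000 = 941310 Tg N.

941000 Tg N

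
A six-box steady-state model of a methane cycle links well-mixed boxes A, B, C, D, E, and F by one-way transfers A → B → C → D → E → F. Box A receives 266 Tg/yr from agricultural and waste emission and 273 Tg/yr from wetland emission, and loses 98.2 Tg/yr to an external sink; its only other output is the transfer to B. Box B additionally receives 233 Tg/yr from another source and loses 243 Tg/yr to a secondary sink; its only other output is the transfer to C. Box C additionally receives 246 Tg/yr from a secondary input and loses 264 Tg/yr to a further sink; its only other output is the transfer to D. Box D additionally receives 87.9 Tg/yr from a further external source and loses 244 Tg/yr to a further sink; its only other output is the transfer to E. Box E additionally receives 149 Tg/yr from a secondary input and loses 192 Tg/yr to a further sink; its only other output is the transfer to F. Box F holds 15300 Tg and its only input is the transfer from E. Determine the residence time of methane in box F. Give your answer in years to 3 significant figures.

71.6 yr

Box A: F(A→B) = (266 + 273) − 98.2 = 440.80 Tg/yr.
Box B: F(B→C) = (440.80 + 233) − 243 = 430.80 Tg/yr.
Box C: F(C→D) = (430.80 + 246) − 264 = 412.80 Tg/yr.
Box D: F(D→E) = (412.80 + 87.9) − 244 = 256.70 Tg/yr.
Box E: F(E→F) = (256.70 + 149) − 192 = 213.70 Tg/yr.
Box F throughput = its input = 213.70 Tg/yr; τ = 15300 / 213.70 = 71.60 yr.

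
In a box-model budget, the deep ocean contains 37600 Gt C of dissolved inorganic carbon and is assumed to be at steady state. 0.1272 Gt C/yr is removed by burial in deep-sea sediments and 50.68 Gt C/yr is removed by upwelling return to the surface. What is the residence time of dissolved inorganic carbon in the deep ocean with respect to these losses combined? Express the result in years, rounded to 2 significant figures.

740 yr

Total removal = 0.1272 + 50.68 = 50.807 Gt C/yr.
τ = M / ΣF_out = 37600 / 50.807 = 740.1 yr.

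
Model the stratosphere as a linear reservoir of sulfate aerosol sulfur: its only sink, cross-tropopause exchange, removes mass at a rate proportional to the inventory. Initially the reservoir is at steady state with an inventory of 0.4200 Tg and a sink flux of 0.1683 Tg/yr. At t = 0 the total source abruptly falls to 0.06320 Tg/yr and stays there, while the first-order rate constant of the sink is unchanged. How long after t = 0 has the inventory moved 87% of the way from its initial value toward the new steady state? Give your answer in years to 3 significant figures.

5.09 yr

τ = M₀/F₀ = 0.4200/0.1683 = 2.496 yr.
The remaining gap fraction is e^(−t/τ); 87% covered ⇒ e^(−t/τ) = 0.130.
t = −τ ln(0.130) = 2.496 × 2.040 = 5.091 yr.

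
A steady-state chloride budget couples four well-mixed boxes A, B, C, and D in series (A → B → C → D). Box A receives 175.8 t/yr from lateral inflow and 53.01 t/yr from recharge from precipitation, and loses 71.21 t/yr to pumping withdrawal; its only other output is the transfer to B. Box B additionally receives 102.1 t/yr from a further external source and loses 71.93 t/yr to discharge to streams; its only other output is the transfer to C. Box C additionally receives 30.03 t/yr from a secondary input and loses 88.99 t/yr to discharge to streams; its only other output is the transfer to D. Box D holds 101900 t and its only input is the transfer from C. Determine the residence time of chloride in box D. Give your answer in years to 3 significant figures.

791 yr

Box A: F(A→B) = (175.8 + 53.01) − 71.21 = 157.60 t/yr.
Box B: F(B→C) = (157.60 + 102.1) − 71.93 = 187.77 t/yr.
Box C: F(C→D) = (187.77 + 30.03) − 88.99 = 128.81 t/yr.
Box D throughput = its input = 128.81 t/yr; τ = 101900 / 128.81 = 791.1 yr.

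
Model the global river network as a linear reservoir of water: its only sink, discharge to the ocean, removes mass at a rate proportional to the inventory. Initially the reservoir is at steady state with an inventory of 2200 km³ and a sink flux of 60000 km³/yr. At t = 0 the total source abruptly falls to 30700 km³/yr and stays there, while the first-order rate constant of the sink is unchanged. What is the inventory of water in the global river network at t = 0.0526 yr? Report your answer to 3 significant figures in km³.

1380 km³

τ = M₀/F₀ = 2200/60000 = 0.03667 yr; rate constant k = 1/τ.
New steady state M_∞ = F₁/k = F₁·τ = 30700 × 0.03667 = 1125.7 km³.
M(t) = M_∞ + (M₀ − M_∞)·e^(−t/τ); t/τ = 0.0526/0.03667 = 1.435, so e^(−t/τ) = 0.2382.
M(t) = 1125.7 + 1074 × 0.2382 = 1381.6 km³.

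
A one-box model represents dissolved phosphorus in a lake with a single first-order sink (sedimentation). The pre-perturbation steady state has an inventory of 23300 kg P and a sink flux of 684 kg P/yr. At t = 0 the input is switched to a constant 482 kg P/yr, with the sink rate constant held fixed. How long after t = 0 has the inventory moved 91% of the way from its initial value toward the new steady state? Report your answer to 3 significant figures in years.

τ = M₀/F₀ = 23300/684 = 34.06 yr.
The remaining gap fraction is e^(−t/τ); 91% covered ⇒ e^(−t/τ) = 0.0900.
t = −τ ln(0.0900) = 34.06 × 2.408 = 82.03 yr.

82.0 yr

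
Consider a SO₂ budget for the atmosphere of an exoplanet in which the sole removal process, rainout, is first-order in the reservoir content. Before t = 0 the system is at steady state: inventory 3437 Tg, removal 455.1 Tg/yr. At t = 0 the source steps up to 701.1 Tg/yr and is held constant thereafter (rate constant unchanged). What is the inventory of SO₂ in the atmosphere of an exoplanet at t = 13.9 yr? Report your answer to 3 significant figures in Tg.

Residence time τ = M₀/F₀ = 7.552 yr. The eventual steady state is M_∞ = M₀·(F₁/F₀) = 3437 × 701.1/455.1 = 5294.8 Tg.
The anomaly ΔM(t) = M(t) − M_∞ decays as ΔM₀·e^(−t/τ) with ΔM₀ = 3437 − 5294.8 = −1858 Tg.
At t = 13.9 yr, e^(−t/τ) = e^(−1.841) = 0.1587, so ΔM = −294.9 Tg and M = 5294.8 − 294.9 = 4999.9 Tg.

5000 Tg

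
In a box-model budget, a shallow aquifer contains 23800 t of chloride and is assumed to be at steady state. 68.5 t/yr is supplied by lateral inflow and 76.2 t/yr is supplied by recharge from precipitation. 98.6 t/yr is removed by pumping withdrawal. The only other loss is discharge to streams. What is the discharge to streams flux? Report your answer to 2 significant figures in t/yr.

46 t/yr

At steady state ΣF_in = ΣF_out.
ΣF_in = 68.5 + 76.2 = 144.70 t/yr.
Discharge to streams flux = ΣF_in − (98.6) = 144.70 − 98.60 = 46.10 t/yr.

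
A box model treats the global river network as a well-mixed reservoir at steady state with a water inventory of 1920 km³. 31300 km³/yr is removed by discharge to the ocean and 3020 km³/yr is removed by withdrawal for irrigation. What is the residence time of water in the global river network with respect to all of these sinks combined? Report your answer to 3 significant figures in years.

0.0559 yr

Total removal flux = 31300 + 3020 = 34320 km³/yr.
τ = M / ΣF_out = 1920 / 34320 = 0.05594 yr.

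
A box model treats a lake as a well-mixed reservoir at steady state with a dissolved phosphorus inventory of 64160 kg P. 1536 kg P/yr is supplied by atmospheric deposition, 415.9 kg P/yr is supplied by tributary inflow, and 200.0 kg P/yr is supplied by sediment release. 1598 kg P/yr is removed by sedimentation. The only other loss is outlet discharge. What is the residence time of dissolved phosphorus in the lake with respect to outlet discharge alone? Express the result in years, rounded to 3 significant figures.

116 yr

At steady state ΣF_in = ΣF_out.
ΣF_in = 1536 + 415.9 + 200.0 = 2151.9 kg P/yr.
Outlet discharge flux = ΣF_in − (1598) = 2151.9 − 1598 = 553.9 kg P/yr.
τ = M / F = 64160 / 553.9 = 115.8 yr.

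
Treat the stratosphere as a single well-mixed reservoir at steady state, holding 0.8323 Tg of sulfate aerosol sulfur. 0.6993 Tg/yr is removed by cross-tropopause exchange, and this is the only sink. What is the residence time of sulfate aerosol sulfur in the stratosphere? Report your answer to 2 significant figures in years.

τ = M / F = 0.8323 / 0.6993 = 1.190 yr.

1.2 yr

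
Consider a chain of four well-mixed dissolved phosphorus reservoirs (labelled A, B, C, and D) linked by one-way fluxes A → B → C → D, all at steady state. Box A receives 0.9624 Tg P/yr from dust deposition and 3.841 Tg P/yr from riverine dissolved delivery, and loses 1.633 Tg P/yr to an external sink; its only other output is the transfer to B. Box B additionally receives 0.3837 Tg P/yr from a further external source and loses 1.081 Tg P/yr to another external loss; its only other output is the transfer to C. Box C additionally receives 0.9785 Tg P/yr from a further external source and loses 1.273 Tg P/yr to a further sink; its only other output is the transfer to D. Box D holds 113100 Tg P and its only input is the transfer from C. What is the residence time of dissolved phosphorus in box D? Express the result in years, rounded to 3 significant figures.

Box A: F(A→B) = (0.9624 + 3.841) − 1.633 = 3.1704 Tg P/yr.
Box B: F(B→C) = (3.1704 + 0.3837) − 1.081 = 2.4731 Tg P/yr.
Box C: F(C→D) = (2.4731 + 0.9785) − 1.273 = 2.1786 Tg P/yr.
Box D throughput = its input = 2.1786 Tg P/yr; τ = 113100 / 2.1786 = 51910 yr.

51900 yr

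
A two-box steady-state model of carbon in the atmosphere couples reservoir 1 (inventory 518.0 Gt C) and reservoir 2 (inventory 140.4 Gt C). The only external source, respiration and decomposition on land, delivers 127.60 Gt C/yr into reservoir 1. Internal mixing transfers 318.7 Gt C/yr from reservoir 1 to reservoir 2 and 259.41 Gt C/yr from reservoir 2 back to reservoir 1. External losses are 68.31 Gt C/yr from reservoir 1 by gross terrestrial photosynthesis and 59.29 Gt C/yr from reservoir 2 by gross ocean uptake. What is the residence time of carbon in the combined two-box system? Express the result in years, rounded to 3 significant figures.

5.16 yr

For the system as a whole, the A↔B exchange is internal and contributes nothing to the throughput; only the external sinks remove mass.
M_total = 518.0 + 140.4 = 658.40 Gt C.
ΣF_external_out = 68.31 + 59.29 = 127.60 Gt C/yr.
τ = M_total / ΣF_ext = 658.40 / 127.60 = 5.160 yr.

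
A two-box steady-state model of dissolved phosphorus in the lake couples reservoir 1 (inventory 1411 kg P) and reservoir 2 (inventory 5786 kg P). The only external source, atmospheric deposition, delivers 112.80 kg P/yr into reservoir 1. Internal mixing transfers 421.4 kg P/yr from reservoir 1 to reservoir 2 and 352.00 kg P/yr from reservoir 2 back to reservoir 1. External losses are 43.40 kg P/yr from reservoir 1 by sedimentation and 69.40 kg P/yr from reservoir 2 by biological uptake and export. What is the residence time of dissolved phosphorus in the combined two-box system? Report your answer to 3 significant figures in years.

63.8 yr

Treat the two boxes together as one reservoir: the mixing fluxes between them are internal recycling, so τ = ΣM / Σ(external losses).
M_total = 1411 + 5786 = 7197.0 kg P.
ΣF_external_out = 43.40 + 69.40 = 112.80 kg P/yr.
τ = M_total / ΣF_ext = 7197.0 / 112.80 = 63.80 yr.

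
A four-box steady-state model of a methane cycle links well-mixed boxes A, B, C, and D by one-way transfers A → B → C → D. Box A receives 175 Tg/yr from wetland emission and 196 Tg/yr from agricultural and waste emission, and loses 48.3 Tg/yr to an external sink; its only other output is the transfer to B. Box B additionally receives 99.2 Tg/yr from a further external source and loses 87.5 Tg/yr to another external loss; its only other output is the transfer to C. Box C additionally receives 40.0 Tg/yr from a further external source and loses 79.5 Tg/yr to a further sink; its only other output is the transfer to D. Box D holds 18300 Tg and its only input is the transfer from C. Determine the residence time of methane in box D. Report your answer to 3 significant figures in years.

62.1 yr

Box A: F(A→B) = (175 + 196) − 48.3 = 322.70 Tg/yr.
Box B: F(B→C) = (322.70 + 99.2) − 87.5 = 334.40 Tg/yr.
Box C: F(C→D) = (334.40 + 40.0) − 79.5 = 294.90 Tg/yr.
Box D throughput = its input = 294.90 Tg/yr; τ = 18300 / 294.90 = 62.05 yr.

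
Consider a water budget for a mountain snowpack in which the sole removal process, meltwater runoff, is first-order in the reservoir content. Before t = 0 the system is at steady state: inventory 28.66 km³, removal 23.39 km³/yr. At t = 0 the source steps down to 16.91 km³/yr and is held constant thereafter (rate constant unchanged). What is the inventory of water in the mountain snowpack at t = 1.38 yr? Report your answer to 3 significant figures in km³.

23.3 km³

The sink rate constant is k = F₀/M₀ = 23.39/28.66 = 0.8161 yr⁻¹.
Solving dM/dt = F₁ − kM with M(0) = M₀ gives M(t) = F₁/k + (M₀ − F₁/k)·e^(−kt).
F₁/k = 16.91/0.8161 = 20.720 km³; kt = 0.8161 × 1.38 = 1.126, e^(−kt) = 0.3242.
M(1.38) = 20.720 + (28.66 − 20.720) × 0.3242 = 20.720 + 2.575 = 23.295 km³.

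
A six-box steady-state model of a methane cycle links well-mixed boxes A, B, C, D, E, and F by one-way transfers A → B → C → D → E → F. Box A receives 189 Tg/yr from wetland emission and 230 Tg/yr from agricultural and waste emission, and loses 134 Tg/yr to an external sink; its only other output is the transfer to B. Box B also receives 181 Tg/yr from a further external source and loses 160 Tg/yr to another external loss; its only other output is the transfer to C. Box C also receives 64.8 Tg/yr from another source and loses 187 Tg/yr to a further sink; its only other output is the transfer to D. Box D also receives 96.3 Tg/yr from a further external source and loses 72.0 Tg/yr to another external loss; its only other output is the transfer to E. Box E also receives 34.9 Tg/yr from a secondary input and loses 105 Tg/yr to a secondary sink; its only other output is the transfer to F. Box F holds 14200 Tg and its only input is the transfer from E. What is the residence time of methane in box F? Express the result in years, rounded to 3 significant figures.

103 yr

Box A: F(A→B) = (189 + 230) − 134 = 285.00 Tg/yr.
Box B: F(B→C) = (285.00 + 181) − 160 = 306.00 Tg/yr.
Box C: F(C→D) = (306.00 + 64.8) − 187 = 183.80 Tg/yr.
Box D: F(D→E) = (183.80 + 96.3) − 72.0 = 208.10 Tg/yr.
Box E: F(E→F) = (208.10 + 34.9) − 105 = 138.00 Tg/yr.
Box F throughput = its input = 138.00 Tg/yr; τ = 14200 / 138.00 = 102.9 yr.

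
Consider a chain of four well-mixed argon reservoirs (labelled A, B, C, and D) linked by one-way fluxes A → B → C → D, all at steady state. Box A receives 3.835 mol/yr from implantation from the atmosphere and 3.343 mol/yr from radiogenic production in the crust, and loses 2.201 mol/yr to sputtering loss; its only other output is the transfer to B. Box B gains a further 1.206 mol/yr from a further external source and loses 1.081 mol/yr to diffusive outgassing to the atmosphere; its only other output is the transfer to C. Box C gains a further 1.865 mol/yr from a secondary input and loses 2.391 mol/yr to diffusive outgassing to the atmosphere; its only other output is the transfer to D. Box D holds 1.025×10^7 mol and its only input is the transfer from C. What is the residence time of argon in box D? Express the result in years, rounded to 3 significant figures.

Box A: F(A→B) = (3.835 + 3.343) − 2.201 = 4.9770 mol/yr.
Box B: F(B→C) = (4.9770 + 1.206) − 1.081 = 5.1020 mol/yr.
Box C: F(C→D) = (5.1020 + 1.865) − 2.391 = 4.5760 mol/yr.
Box D throughput = its input = 4.5760 mol/yr; τ = 1.025×10^7 / 4.5760 = 2.240×10^6 yr.

2.24×10^6 yr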